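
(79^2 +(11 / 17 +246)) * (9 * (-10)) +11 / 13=-129039113 / 221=-583887.39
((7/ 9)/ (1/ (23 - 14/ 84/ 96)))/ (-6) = -92729/ 31104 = -2.98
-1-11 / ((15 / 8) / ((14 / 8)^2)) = -569 / 30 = -18.97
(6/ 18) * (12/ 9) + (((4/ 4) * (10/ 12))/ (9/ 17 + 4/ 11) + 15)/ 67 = 0.68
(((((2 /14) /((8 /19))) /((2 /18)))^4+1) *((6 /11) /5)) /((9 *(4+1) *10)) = 864870577 /40567296000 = 0.02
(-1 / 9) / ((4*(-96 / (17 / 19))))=17 / 65664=0.00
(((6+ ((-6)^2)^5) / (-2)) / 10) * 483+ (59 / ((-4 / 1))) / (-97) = -2832901092587 / 1940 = -1460258295.15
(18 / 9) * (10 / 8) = 5 / 2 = 2.50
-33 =-33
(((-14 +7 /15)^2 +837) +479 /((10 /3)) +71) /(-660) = -1.87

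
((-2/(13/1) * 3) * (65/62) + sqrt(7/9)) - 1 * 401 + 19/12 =-148763/372 + sqrt(7)/3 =-399.02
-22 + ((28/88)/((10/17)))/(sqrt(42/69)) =-22 + 17 * sqrt(322)/440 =-21.31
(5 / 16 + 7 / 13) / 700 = 177 / 145600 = 0.00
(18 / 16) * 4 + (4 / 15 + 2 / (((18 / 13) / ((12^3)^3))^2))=833211726753630781583 / 30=27773724225121026052.77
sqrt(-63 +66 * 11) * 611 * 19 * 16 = 185744 * sqrt(663) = 4782682.58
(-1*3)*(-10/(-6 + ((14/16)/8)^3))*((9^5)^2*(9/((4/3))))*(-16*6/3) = 5922976672902021120/1572521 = 3766548537604.28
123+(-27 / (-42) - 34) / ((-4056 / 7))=998243 / 8112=123.06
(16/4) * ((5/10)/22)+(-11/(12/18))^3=-395299/88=-4492.03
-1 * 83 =-83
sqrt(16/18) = 0.94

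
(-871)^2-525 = 758116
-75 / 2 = -37.50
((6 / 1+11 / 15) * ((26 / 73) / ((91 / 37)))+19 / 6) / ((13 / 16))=507944 / 99645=5.10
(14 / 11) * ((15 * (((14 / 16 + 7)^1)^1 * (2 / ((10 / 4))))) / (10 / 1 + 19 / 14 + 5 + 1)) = 6.93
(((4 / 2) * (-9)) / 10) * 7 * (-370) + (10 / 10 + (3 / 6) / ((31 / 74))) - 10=4654.19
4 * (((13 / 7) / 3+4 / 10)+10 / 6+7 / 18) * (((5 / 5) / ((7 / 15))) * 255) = 329290 / 49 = 6720.20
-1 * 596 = -596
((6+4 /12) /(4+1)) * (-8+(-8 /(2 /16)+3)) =-437 /5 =-87.40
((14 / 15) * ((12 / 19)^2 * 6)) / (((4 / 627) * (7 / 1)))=4752 / 95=50.02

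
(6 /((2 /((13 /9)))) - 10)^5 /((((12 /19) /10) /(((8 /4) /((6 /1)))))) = -134886415 /4374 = -30838.23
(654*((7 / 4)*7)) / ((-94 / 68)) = -272391 / 47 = -5795.55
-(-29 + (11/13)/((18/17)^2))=118969/4212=28.25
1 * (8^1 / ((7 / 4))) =32 / 7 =4.57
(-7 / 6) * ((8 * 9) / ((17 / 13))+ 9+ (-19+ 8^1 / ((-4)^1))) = -854 / 17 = -50.24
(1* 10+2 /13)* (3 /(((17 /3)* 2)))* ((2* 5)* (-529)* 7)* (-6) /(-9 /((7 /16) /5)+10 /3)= -25195212 /4199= -6000.29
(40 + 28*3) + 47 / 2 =295 / 2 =147.50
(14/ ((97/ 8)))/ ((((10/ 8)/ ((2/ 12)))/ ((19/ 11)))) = 4256/ 16005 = 0.27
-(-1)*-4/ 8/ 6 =-1/ 12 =-0.08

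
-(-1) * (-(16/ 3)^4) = -65536/ 81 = -809.09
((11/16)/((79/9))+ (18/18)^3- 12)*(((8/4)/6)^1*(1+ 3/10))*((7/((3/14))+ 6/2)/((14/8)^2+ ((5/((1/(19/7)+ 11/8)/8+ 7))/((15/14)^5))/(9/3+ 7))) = -2844156048215625/52427344527026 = -54.25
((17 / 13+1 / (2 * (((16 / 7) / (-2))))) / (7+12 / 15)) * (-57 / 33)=-17195 / 89232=-0.19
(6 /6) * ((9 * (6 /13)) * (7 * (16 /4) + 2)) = 1620 /13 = 124.62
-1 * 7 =-7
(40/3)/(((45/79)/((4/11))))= 2528/297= 8.51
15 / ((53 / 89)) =1335 / 53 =25.19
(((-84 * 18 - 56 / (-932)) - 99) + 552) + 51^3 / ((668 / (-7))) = -381171425 / 155644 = -2449.00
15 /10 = 3 /2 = 1.50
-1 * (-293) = 293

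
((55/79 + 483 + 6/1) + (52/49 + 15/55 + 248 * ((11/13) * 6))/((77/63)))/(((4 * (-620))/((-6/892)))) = 0.00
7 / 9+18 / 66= 104 / 99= 1.05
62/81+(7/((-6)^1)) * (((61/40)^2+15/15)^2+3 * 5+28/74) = -461552775713/15344640000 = -30.08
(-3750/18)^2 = 390625/9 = 43402.78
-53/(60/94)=-2491/30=-83.03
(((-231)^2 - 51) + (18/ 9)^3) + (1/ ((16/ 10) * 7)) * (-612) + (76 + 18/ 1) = 747003/ 14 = 53357.36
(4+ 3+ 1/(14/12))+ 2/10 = 282/35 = 8.06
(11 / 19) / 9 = 11 / 171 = 0.06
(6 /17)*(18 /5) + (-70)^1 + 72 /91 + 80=12.06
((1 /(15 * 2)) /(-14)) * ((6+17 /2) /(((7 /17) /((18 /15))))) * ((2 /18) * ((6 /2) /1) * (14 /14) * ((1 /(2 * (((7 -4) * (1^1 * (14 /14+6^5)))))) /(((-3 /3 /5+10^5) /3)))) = -493 /22864334271240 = -0.00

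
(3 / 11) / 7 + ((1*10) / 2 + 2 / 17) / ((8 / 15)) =100893 / 10472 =9.63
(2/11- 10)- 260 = -269.82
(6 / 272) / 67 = 3 / 9112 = 0.00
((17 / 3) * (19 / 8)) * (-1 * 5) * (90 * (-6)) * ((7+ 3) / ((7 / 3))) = 1090125 / 7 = 155732.14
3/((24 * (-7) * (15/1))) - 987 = -829081/840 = -987.00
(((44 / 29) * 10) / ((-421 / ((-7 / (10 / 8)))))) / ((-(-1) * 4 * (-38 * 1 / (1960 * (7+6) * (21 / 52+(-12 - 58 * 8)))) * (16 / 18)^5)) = 27549329550435 / 950153216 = 28994.62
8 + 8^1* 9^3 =5840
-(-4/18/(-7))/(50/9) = -1/175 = -0.01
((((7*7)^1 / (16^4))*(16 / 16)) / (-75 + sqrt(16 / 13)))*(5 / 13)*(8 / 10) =-0.00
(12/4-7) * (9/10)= -18/5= -3.60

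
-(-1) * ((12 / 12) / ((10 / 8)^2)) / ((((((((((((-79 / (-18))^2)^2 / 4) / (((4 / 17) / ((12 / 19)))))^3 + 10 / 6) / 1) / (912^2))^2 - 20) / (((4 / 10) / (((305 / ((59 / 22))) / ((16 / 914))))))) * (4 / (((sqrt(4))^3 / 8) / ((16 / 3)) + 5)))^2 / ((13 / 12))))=0.00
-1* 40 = -40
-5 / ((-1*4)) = 5 / 4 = 1.25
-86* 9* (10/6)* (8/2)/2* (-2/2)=2580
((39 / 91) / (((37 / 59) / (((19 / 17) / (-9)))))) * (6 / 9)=-2242 / 39627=-0.06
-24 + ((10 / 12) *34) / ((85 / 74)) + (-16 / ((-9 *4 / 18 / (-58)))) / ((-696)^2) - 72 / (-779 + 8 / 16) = 136939 / 180612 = 0.76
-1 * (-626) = 626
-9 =-9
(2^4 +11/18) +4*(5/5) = 371/18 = 20.61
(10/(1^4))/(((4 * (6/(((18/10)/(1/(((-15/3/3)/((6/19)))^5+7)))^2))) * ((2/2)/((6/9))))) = 59669173238940595201/3967185807360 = 15040680.25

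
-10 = -10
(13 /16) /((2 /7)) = 91 /32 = 2.84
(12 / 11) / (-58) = -0.02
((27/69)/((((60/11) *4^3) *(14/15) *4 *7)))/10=99/23080960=0.00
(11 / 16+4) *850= 31875 / 8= 3984.38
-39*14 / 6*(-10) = 910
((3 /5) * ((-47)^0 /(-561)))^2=1 /874225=0.00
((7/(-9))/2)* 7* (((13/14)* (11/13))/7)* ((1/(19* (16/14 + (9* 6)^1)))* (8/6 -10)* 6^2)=1001/11001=0.09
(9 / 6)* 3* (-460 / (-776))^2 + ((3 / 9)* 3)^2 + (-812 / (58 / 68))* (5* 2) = -9517.42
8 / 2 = 4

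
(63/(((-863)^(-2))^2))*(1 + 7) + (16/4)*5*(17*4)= 279559155135304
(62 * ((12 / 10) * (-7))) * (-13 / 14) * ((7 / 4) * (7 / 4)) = 59241 / 40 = 1481.02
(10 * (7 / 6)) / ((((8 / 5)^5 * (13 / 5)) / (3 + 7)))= 2734375 / 638976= 4.28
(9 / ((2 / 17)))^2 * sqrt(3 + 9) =23409 * sqrt(3) / 2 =20272.79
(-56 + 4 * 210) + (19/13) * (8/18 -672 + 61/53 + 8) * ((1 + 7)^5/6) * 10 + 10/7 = -6885046146946/130221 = -52872011.02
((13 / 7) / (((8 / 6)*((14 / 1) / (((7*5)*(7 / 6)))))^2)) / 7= 325 / 256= 1.27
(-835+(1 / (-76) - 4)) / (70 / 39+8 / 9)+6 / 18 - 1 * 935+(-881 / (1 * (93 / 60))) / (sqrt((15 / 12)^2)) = -3777342133 / 2219352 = -1702.00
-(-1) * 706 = 706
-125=-125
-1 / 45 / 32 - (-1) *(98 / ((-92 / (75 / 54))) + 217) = 793113 / 3680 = 215.52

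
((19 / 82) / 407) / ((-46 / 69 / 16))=-228 / 16687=-0.01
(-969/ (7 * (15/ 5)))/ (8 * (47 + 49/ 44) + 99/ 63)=-0.12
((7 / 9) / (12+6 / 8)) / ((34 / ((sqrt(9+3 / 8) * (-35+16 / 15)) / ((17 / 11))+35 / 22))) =-0.12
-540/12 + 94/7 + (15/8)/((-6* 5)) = -3543/112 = -31.63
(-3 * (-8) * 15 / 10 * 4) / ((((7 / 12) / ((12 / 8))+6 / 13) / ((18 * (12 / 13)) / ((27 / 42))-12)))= 466560 / 199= 2344.52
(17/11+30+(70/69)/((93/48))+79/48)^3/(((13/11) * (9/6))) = 75730723570056593375/3503067608561664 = 21618.40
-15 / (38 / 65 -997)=325 / 21589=0.02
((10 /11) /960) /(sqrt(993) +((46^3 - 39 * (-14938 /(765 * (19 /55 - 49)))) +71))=75582578757027 /7773309406762836095984 - 388035387 * sqrt(993) /3886654703381418047992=0.00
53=53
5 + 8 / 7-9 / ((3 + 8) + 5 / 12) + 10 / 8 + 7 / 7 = 29171 / 3836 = 7.60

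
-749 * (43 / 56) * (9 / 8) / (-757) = 41409 / 48448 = 0.85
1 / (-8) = -1 / 8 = -0.12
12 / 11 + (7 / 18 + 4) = 5.48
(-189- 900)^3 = -1291467969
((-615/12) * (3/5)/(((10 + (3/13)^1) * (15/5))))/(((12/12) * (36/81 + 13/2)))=-4797/33250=-0.14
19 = 19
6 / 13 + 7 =97 / 13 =7.46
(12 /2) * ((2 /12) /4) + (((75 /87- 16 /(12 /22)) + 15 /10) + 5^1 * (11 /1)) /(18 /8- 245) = 45461 /337908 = 0.13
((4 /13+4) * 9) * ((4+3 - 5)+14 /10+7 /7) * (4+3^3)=343728 /65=5288.12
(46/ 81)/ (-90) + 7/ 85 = 4712/ 61965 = 0.08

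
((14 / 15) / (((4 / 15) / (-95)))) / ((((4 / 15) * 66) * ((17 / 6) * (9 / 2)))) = -3325 / 2244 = -1.48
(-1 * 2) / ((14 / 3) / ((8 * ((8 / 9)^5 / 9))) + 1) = -262144 / 1371101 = -0.19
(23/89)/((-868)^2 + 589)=23/67107157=0.00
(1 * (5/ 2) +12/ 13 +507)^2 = 176119441/ 676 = 260531.72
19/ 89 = 0.21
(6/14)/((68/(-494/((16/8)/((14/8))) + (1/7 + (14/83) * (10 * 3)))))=-2977371/1106224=-2.69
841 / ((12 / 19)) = 15979 / 12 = 1331.58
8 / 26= 4 / 13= 0.31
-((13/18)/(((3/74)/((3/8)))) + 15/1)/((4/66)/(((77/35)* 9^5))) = -3717744723/80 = -46471809.04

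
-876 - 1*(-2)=-874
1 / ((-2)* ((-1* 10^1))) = 1 / 20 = 0.05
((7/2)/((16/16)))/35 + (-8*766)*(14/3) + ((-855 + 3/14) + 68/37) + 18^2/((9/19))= -111756614/3885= -28766.18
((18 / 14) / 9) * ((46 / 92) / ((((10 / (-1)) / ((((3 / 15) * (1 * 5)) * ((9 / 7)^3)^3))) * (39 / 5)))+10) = 20854735477 / 14688712948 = 1.42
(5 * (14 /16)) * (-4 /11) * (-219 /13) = 7665 /286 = 26.80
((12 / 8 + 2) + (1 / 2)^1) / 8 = 1 / 2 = 0.50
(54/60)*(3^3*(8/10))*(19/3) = 3078/25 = 123.12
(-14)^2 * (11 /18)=1078 /9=119.78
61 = 61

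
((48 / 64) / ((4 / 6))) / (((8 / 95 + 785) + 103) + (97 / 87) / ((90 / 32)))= 669465 / 528717056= 0.00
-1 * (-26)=26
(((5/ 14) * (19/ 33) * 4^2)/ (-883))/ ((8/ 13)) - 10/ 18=-343660/ 611919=-0.56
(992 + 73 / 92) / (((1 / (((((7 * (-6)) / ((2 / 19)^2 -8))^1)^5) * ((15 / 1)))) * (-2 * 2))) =-2041175209585066420365 / 136516114989568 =-14951899.34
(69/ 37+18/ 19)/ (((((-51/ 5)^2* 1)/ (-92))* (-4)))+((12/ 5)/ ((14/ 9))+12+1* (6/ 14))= 14.59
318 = 318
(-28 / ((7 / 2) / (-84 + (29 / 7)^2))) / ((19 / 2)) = 52400 / 931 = 56.28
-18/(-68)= 9/34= 0.26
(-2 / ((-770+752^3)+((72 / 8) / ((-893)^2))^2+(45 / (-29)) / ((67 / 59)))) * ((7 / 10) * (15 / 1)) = -8649214668281201 / 175149989433254934243854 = -0.00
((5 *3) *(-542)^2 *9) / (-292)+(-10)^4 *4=-6994535 / 73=-95815.55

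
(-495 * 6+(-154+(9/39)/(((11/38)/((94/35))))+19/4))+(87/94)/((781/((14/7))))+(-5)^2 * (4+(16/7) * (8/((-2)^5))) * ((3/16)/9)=-208124430487/66806740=-3115.32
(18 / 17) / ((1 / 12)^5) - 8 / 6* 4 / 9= 120932080 / 459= 263468.58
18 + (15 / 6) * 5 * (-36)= -432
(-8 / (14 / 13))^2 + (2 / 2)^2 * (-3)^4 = 6673 / 49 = 136.18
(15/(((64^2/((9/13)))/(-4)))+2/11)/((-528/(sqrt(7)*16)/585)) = -8.05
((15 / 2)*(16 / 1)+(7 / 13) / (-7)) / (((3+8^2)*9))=1559 / 7839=0.20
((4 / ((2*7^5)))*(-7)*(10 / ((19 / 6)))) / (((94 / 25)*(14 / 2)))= -1500 / 15008651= -0.00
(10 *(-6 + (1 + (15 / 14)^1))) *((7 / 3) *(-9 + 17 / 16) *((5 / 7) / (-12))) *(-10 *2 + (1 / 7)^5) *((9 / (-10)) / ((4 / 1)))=-11739654575 / 60236288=-194.89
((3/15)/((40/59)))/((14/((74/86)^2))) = 80771/5177200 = 0.02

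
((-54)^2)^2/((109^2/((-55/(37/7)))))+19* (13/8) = -26080832021/3516776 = -7416.12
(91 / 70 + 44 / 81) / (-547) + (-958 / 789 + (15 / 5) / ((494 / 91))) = -0.66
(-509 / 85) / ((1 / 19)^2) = -183749 / 85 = -2161.75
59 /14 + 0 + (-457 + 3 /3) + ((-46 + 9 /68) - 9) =-241167 /476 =-506.65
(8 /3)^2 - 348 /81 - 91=-2381 /27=-88.19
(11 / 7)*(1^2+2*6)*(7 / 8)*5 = 715 / 8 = 89.38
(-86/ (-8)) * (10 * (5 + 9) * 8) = 12040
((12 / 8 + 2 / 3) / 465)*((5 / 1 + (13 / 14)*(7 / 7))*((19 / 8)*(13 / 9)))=266513 / 2812320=0.09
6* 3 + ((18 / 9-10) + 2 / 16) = 81 / 8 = 10.12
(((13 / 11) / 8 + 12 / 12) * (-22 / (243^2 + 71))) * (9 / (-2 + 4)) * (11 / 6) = -3333 / 945920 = -0.00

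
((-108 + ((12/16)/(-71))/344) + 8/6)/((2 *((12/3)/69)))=-719042767/781568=-920.00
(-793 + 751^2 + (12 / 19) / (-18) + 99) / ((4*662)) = 32108497 / 150936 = 212.73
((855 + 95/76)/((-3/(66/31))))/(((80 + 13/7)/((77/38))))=-20306825/1349988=-15.04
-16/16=-1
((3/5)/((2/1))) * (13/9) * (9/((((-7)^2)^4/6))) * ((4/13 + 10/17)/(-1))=-1782/490008085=-0.00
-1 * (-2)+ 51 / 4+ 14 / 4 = 73 / 4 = 18.25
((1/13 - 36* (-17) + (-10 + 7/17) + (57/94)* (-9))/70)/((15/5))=12402727/4362540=2.84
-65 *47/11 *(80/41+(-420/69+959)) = -2750835035/10373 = -265191.85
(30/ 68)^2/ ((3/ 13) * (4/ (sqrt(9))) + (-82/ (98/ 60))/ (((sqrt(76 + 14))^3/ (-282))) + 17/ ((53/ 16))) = -15694446529125/ 3636949249717688 + 30256592163525 * sqrt(10)/ 7273898499435376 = 0.01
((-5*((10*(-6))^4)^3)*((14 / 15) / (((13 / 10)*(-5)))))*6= 121899810816000000000000 / 13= 9376908524307692307692.31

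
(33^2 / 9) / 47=2.57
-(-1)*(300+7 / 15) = 300.47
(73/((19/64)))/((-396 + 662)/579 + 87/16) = 43281408/1037951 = 41.70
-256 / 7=-36.57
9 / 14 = 0.64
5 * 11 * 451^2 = 11187055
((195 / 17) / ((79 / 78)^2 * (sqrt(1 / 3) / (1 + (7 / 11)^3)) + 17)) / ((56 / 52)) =394419647664001440 / 629032523105265377-107232113318281380 * sqrt(3) / 10693552892789511409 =0.61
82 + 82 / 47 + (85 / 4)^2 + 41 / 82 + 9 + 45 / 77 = 31580355 / 57904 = 545.39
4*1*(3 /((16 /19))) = 57 /4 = 14.25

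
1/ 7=0.14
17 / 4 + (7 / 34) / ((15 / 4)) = 4391 / 1020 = 4.30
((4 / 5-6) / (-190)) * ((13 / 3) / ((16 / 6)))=169 / 3800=0.04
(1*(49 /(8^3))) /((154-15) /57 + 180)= 2793 /5324288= 0.00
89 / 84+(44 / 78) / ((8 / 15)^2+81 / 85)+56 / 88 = 122334143 / 56852796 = 2.15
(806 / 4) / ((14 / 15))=6045 / 28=215.89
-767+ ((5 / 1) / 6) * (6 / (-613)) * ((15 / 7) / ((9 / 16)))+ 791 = 23.97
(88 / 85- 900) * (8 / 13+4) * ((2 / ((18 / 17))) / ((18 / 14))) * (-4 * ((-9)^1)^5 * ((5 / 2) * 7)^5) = -30719816427431250 / 13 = -2363062802110096.15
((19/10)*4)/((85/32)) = 1216/425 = 2.86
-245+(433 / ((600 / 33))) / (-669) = -32785763 / 133800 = -245.04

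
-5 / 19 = -0.26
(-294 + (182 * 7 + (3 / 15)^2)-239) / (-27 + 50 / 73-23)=-676199 / 45000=-15.03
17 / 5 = 3.40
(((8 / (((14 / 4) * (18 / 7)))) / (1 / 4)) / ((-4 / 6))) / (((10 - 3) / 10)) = -160 / 21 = -7.62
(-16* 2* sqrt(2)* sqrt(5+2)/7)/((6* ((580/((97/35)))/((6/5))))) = -776* sqrt(14)/177625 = -0.02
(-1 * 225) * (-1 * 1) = 225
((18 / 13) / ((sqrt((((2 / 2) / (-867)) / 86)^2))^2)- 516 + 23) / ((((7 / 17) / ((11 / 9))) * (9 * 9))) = 18713248348421 / 66339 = 282085173.86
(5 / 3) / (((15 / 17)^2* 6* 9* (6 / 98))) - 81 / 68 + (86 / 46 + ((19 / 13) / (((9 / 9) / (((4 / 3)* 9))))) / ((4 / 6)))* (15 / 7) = 93123804227 / 1556312940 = 59.84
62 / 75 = 0.83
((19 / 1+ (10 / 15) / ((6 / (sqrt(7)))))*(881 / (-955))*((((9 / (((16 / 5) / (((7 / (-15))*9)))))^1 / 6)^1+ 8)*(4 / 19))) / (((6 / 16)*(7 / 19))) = -3230627 / 20055 - 170033*sqrt(7) / 180495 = -163.58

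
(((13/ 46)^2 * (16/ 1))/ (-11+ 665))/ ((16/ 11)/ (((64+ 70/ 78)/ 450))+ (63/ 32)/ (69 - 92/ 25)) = 21380106176/ 110689071834375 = 0.00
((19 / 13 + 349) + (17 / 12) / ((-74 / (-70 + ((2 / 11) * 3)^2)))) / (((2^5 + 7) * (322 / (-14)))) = -245698501 / 626475564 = -0.39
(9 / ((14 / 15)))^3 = 2460375 / 2744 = 896.64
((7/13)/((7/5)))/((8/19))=95/104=0.91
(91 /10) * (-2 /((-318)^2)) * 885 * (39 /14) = -9971 /22472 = -0.44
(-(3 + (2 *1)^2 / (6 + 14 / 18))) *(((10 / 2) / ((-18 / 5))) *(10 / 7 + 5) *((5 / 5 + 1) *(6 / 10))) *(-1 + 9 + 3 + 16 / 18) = 195275 / 427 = 457.32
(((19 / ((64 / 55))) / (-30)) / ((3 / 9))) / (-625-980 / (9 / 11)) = 0.00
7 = 7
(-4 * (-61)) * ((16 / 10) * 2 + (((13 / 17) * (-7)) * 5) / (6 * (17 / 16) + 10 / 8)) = -6432 / 85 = -75.67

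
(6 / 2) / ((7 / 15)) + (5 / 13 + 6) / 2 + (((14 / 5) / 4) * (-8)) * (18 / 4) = -14177 / 910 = -15.58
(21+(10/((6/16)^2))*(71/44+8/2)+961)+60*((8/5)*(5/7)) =1004686/693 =1449.76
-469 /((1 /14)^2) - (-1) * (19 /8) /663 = -487564877 /5304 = -91924.00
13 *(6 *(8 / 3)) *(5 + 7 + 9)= 4368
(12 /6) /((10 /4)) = 0.80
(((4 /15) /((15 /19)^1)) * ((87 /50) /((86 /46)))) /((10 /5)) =12673 /80625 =0.16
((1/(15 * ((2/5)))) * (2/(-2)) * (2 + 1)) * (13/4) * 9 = -117/8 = -14.62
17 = 17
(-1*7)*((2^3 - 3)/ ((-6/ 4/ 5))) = 350/ 3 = 116.67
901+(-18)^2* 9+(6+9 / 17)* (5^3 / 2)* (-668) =-4569361 / 17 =-268785.94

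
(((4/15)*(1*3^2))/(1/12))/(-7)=-4.11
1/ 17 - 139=-2362/ 17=-138.94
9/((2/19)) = 171/2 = 85.50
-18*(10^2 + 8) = -1944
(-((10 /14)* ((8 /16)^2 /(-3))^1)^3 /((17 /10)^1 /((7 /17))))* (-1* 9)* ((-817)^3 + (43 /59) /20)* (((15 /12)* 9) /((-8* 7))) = -50366.94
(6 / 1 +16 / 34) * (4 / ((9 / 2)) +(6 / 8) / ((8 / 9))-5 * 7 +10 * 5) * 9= 974.43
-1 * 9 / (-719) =9 / 719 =0.01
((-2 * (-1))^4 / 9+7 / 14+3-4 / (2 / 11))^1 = -301 / 18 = -16.72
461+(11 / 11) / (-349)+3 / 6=322125 / 698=461.50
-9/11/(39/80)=-1.68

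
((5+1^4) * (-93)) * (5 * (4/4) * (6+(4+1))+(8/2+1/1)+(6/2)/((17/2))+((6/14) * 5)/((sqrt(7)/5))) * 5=-2862540/17- 209250 * sqrt(7)/49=-179683.14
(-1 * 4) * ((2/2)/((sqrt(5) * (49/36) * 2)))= -72 * sqrt(5)/245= -0.66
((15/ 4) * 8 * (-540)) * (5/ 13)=-81000/ 13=-6230.77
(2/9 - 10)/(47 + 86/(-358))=-7876/37665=-0.21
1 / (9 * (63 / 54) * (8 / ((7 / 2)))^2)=7 / 384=0.02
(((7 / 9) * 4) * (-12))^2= 12544 / 9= 1393.78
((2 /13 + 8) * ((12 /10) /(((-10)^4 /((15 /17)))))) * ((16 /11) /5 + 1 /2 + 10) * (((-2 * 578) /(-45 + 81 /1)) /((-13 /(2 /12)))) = 1069487 /278850000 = 0.00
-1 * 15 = -15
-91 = -91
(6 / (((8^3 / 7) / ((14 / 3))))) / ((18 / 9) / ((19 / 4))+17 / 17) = 0.27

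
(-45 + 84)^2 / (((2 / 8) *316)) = 1521 / 79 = 19.25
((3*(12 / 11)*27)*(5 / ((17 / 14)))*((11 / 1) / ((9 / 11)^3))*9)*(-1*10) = -11180400 / 17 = -657670.59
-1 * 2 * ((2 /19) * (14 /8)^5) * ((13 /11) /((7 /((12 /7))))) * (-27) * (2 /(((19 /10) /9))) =16253055 /63536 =255.81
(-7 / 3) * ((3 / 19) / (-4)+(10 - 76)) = 11711 / 76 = 154.09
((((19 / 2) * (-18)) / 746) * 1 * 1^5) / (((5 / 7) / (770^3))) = -54647000100 / 373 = -146506702.68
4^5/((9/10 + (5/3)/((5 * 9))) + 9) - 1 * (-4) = 287212/2683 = 107.05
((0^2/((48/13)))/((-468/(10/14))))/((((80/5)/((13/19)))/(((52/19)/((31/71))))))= 0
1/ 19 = 0.05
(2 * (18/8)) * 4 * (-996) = -17928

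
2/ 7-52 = -362/ 7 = -51.71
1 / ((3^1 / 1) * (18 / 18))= 1 / 3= 0.33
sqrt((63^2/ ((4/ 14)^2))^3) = 85766121/ 8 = 10720765.12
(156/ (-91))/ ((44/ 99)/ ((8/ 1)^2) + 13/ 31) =-53568/ 13321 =-4.02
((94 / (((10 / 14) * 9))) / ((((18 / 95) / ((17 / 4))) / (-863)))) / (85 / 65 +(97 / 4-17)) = -1192209473 / 36045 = -33075.59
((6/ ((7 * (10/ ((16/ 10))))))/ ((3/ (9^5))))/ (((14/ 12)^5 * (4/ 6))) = 5509980288/ 2941225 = 1873.36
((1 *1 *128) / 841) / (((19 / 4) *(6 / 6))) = 512 / 15979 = 0.03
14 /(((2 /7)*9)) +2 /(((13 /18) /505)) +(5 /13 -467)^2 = 333302545 /1521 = 219133.82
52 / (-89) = -52 / 89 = -0.58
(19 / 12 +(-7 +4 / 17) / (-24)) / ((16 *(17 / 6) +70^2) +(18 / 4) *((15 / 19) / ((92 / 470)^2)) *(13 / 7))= 53541677 / 146901951097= 0.00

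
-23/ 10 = -2.30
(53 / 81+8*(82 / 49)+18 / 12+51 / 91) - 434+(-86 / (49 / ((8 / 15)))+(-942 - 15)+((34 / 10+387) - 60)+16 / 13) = -538777303 / 515970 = -1044.20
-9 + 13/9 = -7.56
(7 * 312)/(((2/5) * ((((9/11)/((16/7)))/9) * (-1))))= -137280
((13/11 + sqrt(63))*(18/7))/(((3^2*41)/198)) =468/287 + 1188*sqrt(7)/287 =12.58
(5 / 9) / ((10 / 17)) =17 / 18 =0.94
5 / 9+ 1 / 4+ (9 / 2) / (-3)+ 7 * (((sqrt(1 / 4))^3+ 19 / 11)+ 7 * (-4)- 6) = -178777 / 792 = -225.73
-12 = -12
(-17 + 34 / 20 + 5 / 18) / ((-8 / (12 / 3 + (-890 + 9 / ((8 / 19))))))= -1168973 / 720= -1623.57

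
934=934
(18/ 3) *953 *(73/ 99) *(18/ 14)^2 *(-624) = -2344197024/ 539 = -4349159.60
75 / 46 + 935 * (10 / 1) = 9351.63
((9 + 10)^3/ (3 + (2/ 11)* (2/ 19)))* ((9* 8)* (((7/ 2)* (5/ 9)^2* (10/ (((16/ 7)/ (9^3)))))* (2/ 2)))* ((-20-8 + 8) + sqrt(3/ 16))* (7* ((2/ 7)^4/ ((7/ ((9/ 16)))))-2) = 695680050903750/ 30919-69568005090375* sqrt(3)/ 247352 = 22012941426.92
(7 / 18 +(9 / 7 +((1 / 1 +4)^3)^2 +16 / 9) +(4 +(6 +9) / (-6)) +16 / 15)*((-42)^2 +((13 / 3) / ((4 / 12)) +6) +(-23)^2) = 3794586184 / 105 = 36138916.04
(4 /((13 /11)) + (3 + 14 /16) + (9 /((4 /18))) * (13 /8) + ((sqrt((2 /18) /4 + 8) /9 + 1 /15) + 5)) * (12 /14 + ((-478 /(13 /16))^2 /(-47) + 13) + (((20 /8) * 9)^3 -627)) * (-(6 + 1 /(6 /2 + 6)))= -5256303179592113 /3211767936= -1636576.27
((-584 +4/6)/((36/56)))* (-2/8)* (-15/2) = -30625/18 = -1701.39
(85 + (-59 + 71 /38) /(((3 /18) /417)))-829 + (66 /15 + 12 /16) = -143682.06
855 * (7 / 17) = 5985 / 17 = 352.06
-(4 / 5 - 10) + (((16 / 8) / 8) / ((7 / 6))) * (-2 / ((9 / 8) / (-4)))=1126 / 105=10.72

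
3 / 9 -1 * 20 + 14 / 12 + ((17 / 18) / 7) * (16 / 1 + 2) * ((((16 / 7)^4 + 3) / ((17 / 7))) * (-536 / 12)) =-19760563 / 14406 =-1371.69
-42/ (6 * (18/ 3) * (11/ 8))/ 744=-7/ 6138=-0.00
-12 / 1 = -12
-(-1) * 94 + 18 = 112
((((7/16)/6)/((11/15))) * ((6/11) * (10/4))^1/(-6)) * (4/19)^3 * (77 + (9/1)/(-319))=-4296950/264750541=-0.02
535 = 535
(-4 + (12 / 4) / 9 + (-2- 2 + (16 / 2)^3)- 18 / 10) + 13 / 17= 128341 / 255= 503.30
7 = 7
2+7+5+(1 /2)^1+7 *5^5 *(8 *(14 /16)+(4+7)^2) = 5600029 /2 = 2800014.50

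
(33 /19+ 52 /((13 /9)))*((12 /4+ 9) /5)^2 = 103248 /475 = 217.36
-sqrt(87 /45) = -sqrt(435) /15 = -1.39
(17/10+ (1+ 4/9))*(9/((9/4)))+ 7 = 881/45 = 19.58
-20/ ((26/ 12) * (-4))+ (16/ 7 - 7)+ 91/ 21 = 526/ 273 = 1.93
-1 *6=-6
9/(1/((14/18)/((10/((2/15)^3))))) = 28/16875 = 0.00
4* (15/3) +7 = 27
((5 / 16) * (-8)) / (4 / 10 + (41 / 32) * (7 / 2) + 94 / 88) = -8800 / 20953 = -0.42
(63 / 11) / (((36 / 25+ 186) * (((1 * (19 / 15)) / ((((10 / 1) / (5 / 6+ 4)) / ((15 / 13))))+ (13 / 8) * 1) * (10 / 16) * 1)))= 655200 / 31245467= 0.02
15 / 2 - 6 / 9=6.83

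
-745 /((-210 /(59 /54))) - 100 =-218009 /2268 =-96.12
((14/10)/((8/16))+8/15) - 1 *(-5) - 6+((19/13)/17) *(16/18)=2.41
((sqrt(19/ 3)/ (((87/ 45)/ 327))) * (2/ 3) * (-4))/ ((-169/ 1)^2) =-4360 * sqrt(57)/ 828269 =-0.04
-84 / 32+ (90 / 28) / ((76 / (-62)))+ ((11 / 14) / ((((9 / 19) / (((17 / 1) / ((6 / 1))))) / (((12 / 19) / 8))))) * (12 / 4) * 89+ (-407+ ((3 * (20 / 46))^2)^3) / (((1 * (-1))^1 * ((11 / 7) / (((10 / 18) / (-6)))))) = 410072103756736 / 5847565651389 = 70.13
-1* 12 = -12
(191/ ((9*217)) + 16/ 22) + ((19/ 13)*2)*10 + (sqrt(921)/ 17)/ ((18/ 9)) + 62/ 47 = sqrt(921)/ 34 + 411831653/ 13126113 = 32.27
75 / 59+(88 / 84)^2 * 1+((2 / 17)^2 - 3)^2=24525627362 / 2173132899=11.29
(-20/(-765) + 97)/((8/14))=103915/612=169.80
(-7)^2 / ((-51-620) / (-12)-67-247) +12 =36576 / 3097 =11.81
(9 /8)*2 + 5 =29 /4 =7.25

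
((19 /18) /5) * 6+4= 79 /15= 5.27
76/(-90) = -38/45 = -0.84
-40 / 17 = -2.35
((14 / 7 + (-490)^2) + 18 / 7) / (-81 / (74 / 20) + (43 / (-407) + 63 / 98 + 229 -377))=-1417.76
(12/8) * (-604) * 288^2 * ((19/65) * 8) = -11422384128/65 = -175728986.58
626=626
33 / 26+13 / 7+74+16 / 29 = 409985 / 5278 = 77.68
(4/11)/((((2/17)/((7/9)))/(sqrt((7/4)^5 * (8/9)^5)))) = 46648 * sqrt(14)/24057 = 7.26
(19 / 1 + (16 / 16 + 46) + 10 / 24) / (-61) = -797 / 732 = -1.09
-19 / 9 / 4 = -19 / 36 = -0.53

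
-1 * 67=-67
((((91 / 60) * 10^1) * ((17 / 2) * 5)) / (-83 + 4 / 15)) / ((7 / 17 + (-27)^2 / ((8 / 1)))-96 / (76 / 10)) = -1469650 / 14884043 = -0.10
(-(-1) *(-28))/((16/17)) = -119/4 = -29.75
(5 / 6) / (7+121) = 5 / 768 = 0.01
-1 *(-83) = 83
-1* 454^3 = -93576664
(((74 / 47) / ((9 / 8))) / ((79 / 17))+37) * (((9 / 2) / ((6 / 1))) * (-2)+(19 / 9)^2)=597070147 / 5413554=110.29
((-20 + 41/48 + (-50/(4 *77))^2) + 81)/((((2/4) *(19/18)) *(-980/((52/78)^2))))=-0.05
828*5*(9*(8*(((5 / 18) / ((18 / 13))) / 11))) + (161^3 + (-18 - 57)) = 45965066 / 11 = 4178642.36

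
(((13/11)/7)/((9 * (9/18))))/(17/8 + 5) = 208/39501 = 0.01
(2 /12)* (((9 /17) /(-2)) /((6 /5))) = -5 /136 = -0.04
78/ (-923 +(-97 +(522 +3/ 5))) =-130/ 829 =-0.16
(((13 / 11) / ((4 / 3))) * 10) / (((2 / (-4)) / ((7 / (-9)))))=455 / 33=13.79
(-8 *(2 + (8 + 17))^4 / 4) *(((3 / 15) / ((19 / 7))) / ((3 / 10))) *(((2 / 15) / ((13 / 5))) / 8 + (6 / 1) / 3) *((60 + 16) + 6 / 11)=-108934894278 / 2717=-40093814.60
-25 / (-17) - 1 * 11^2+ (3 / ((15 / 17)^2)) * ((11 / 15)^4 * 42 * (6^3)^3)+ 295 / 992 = 124289184187439439 / 263500000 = 471685708.49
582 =582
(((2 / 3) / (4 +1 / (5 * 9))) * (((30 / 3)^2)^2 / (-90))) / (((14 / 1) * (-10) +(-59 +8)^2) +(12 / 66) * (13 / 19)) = -3344 / 446889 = -0.01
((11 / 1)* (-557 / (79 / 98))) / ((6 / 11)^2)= -36326983 / 1422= -25546.40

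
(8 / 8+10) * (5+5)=110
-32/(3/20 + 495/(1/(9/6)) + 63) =-640/16113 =-0.04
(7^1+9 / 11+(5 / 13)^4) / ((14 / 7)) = 2463121 / 628342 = 3.92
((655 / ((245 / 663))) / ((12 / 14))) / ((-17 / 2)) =-1703 / 7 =-243.29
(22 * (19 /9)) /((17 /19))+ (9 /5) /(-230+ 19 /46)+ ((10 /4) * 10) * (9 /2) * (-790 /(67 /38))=-27257265960394 /541304055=-50354.82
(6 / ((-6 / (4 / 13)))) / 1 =-0.31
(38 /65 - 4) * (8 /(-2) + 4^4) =-55944 /65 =-860.68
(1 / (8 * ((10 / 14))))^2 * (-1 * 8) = -0.24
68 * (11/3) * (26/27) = 19448/81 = 240.10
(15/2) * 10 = 75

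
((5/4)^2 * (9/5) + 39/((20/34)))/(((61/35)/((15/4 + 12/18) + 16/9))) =2876923/11712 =245.64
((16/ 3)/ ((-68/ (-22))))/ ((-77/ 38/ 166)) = -50464/ 357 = -141.36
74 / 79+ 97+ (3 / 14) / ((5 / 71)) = 558417 / 5530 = 100.98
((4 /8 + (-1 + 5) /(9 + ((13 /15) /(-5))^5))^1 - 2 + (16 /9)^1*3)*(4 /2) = 8.56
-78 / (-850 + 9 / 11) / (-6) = -143 / 9341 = -0.02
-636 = -636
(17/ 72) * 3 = 17/ 24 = 0.71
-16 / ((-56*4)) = 1 / 14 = 0.07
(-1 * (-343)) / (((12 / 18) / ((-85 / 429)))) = -29155 / 286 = -101.94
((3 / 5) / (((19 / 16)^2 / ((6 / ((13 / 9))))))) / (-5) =-41472 / 117325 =-0.35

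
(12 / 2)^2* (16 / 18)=32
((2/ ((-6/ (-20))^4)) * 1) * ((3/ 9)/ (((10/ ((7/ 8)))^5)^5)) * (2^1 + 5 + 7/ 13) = 65712362363534280139543/ 29835911438770418460131328000000000000000000000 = 0.00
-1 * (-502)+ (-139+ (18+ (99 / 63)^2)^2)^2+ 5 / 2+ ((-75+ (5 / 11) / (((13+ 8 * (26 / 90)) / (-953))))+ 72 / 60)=78800.08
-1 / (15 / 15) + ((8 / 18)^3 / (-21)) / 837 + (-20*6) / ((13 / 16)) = -24768753421 / 166577229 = -148.69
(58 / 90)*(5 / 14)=29 / 126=0.23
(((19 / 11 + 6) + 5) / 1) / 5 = 28 / 11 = 2.55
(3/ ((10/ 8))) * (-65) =-156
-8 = -8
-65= -65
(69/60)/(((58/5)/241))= 5543/232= 23.89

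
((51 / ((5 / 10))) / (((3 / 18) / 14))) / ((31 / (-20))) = -171360 / 31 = -5527.74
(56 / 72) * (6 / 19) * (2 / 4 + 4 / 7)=0.26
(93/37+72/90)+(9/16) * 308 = 130657/740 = 176.56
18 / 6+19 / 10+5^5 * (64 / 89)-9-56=1946511 / 890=2187.09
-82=-82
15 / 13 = 1.15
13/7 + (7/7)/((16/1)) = 215/112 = 1.92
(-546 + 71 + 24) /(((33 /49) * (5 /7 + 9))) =-14063 /204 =-68.94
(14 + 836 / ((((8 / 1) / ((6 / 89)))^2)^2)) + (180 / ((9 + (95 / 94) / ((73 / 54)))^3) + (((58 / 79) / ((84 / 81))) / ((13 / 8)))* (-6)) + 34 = 85451242619769110380661089 / 1874738270343859934255424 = 45.58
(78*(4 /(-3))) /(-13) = 8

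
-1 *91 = -91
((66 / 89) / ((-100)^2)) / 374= 0.00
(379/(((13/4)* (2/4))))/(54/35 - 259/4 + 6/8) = -53060/14209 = -3.73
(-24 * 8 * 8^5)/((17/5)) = -31457280/17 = -1850428.24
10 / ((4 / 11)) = 27.50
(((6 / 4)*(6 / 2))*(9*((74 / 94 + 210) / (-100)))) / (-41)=802467 / 385400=2.08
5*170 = 850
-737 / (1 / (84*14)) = -866712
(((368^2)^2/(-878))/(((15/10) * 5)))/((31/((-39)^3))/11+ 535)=-997232755064832/191564390845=-5205.73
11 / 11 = 1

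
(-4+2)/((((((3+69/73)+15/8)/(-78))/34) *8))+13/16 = 2079753/18128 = 114.73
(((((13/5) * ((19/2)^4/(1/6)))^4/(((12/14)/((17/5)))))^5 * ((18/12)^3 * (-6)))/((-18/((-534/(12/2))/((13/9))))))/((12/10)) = -2401702270376206488930998465963591651970318095226765143957849190369918835955873401955732706160256211006985503135583517495203187014967184039007683/35184372088832000000000000000000000000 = -68260484066974143187593380000000000000000000000000000000000000000000000000000000000000000000000000000000000.00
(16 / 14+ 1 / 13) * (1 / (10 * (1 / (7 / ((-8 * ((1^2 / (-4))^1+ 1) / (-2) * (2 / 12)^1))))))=111 / 65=1.71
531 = 531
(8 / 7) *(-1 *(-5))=40 / 7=5.71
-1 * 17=-17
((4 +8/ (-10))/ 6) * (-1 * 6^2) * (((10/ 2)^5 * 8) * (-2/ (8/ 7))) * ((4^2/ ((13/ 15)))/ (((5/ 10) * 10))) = 40320000/ 13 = 3101538.46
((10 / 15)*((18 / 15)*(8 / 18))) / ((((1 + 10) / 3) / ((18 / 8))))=0.22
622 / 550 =311 / 275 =1.13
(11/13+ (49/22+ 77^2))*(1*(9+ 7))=13572584/143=94913.17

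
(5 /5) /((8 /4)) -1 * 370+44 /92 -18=-17803 /46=-387.02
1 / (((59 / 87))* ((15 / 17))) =493 / 295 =1.67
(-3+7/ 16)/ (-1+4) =-41/ 48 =-0.85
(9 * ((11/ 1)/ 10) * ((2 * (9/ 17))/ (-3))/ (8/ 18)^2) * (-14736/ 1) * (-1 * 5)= -22156497/ 17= -1303323.35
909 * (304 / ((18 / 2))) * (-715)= -21953360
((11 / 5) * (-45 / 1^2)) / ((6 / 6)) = -99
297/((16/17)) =315.56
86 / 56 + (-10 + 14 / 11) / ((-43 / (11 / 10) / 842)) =1140893 / 6020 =189.52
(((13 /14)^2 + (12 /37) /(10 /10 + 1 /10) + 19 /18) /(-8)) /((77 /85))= -135027685 /442255968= -0.31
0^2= 0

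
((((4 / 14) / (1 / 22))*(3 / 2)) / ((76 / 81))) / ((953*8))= 2673 / 2027984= 0.00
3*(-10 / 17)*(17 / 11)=-30 / 11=-2.73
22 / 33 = 2 / 3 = 0.67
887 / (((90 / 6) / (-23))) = -20401 / 15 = -1360.07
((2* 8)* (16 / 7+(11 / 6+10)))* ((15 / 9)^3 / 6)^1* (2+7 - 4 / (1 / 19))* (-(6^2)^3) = 3814176000 / 7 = 544882285.71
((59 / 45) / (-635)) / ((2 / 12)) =-0.01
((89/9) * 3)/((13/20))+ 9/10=18151/390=46.54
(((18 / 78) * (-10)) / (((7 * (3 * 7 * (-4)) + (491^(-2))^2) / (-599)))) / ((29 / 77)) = -80420129993370090 / 12883819884807859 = -6.24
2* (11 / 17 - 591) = -20072 / 17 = -1180.71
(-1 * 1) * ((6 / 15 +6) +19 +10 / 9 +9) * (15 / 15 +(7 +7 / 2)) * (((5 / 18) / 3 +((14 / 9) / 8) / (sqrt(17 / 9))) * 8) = -15134 * sqrt(17) / 135 -73508 / 243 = -764.72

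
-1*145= -145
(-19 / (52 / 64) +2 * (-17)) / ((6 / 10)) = -3730 / 39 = -95.64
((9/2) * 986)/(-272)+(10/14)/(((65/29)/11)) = -18647/1456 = -12.81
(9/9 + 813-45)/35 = 769/35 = 21.97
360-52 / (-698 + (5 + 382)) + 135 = 153997 / 311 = 495.17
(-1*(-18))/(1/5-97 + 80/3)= -135/526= -0.26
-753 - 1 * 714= -1467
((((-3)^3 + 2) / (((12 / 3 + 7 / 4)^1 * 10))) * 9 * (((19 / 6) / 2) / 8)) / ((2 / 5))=-1425 / 736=-1.94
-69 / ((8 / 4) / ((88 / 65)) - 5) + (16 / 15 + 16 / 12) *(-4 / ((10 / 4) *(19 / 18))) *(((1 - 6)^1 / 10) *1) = 315204 / 14725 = 21.41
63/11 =5.73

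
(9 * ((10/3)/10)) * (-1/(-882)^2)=-0.00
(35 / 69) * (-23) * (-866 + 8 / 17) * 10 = 5149900 / 51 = 100978.43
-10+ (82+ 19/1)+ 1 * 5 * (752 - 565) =1026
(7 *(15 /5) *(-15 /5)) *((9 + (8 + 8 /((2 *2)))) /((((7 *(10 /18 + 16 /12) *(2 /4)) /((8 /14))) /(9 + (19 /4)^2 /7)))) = -2106891 /1666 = -1264.64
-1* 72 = -72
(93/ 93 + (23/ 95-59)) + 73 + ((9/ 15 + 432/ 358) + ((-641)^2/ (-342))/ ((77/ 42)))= -71634260/ 112233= -638.26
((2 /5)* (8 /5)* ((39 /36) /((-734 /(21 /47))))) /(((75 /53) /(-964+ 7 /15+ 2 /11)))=1533260638 /5336409375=0.29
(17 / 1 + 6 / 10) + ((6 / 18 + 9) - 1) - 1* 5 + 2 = 344 / 15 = 22.93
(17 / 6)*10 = 28.33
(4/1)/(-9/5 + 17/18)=-360/77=-4.68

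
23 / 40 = 0.58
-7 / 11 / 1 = -7 / 11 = -0.64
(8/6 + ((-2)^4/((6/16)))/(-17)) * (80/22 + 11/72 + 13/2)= -40745/3366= -12.10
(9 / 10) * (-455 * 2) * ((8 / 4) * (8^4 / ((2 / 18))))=-60383232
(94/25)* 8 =752/25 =30.08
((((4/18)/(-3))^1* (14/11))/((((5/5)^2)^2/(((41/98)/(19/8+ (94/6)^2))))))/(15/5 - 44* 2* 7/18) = 0.00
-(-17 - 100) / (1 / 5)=585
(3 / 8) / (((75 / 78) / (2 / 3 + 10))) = 104 / 25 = 4.16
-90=-90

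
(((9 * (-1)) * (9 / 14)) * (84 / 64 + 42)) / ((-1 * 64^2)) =8019 / 131072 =0.06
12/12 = 1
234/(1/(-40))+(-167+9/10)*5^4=-226345/2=-113172.50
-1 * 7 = -7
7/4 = 1.75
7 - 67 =-60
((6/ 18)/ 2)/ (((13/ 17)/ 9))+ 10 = 311/ 26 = 11.96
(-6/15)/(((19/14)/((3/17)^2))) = -252/27455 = -0.01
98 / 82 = 49 / 41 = 1.20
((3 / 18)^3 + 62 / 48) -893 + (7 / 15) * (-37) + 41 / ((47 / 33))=-5584762 / 6345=-880.18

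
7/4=1.75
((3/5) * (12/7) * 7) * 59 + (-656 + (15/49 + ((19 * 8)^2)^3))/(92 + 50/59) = 132828574770.23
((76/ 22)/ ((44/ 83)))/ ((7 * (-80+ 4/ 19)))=-29963/ 2568104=-0.01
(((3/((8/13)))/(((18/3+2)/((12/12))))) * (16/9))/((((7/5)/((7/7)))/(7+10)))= 1105/84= 13.15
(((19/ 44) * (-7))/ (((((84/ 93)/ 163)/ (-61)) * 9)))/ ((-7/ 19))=-111272113/ 11088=-10035.36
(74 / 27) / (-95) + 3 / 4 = 7399 / 10260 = 0.72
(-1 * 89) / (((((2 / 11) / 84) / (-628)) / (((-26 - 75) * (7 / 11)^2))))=-11617599336 / 11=-1056145394.18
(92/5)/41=92/205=0.45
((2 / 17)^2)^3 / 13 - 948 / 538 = -148735682962 / 84409078793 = -1.76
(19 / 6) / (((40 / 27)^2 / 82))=189297 / 1600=118.31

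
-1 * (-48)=48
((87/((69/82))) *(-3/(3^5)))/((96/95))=-112955/89424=-1.26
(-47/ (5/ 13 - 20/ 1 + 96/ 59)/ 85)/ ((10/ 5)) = 0.02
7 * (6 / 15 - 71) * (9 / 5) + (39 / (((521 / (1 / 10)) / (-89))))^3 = -125844070211271 / 141420761000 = -889.86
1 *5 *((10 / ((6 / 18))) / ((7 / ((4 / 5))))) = 120 / 7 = 17.14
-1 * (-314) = 314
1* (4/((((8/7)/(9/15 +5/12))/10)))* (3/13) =427/52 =8.21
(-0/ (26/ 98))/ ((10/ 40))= 0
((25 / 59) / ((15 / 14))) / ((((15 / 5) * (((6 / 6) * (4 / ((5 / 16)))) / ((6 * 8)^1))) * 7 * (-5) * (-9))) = 5 / 3186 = 0.00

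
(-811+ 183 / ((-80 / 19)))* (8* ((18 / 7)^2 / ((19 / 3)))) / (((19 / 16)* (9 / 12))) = -708725376 / 88445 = -8013.18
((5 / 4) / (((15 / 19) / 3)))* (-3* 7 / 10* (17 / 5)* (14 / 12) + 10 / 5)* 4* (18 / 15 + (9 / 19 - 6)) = 260163 / 500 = 520.33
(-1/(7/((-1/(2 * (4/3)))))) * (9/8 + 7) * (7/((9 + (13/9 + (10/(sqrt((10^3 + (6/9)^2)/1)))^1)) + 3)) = 478011105/2108074624 - 236925 * sqrt(2251)/2108074624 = 0.22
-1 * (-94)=94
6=6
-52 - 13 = -65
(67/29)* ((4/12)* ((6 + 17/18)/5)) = 1675/1566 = 1.07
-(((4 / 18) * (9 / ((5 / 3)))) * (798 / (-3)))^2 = -2547216 / 25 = -101888.64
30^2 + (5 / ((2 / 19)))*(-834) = -38715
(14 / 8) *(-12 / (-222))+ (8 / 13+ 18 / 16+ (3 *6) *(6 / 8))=59009 / 3848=15.33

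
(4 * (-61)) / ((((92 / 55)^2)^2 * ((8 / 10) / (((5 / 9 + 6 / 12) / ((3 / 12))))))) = -53027871875 / 322376832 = -164.49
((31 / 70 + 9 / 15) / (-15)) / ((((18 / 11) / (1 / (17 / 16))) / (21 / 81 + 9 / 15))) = -372592 / 10843875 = -0.03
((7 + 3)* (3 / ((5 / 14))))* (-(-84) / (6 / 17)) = 19992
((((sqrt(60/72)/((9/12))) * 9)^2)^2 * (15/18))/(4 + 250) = 6000/127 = 47.24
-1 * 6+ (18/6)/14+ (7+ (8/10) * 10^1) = 129/14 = 9.21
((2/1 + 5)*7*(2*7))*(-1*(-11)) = 7546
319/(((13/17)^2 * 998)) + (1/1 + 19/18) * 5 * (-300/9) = -1557634343/4553874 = -342.05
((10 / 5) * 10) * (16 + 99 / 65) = 4556 / 13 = 350.46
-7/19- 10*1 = -197/19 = -10.37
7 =7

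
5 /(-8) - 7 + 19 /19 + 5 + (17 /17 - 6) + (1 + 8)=19 /8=2.38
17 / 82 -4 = -311 / 82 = -3.79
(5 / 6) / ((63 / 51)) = 0.67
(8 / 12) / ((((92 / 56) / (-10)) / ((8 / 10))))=-224 / 69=-3.25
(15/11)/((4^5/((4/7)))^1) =15/19712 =0.00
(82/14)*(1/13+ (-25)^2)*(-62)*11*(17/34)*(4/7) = -454438424/637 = -713404.12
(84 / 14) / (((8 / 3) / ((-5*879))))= -39555 / 4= -9888.75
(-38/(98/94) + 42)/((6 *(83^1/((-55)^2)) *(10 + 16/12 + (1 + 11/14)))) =822800/320131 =2.57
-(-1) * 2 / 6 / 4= 1 / 12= 0.08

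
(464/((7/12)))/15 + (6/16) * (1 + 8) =15793/280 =56.40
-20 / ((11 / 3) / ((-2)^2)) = -240 / 11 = -21.82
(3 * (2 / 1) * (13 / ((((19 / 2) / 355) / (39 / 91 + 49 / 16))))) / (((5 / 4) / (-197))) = -213287763 / 133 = -1603667.39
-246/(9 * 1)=-82/3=-27.33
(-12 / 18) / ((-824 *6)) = 0.00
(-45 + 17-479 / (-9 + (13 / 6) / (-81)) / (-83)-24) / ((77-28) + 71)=-9583543 / 21847260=-0.44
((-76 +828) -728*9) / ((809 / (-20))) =116000 / 809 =143.39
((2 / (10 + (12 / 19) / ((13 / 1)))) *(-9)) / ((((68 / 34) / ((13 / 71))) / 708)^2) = -47079592092 / 6255881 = -7525.65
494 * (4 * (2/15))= 3952/15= 263.47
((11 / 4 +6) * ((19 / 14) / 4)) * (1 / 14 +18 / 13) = 25175 / 5824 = 4.32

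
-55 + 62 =7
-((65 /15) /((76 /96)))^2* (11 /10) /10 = -29744 /9025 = -3.30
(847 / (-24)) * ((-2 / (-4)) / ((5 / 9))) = -2541 / 80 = -31.76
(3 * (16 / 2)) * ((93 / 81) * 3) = 248 / 3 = 82.67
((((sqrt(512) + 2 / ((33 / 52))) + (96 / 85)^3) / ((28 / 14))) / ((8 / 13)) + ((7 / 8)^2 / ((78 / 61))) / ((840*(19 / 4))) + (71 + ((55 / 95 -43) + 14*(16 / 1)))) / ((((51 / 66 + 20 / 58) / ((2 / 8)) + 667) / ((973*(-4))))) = -1592.20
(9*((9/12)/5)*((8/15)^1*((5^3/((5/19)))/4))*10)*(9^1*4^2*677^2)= 56429466480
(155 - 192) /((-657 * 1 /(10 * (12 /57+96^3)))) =6219695560 /12483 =498253.27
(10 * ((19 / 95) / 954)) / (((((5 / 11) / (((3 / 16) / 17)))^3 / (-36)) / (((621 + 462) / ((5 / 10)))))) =-38919771 / 16664896000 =-0.00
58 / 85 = 0.68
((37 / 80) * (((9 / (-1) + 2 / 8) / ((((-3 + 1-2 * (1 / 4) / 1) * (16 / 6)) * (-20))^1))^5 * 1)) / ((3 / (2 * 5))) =-0.00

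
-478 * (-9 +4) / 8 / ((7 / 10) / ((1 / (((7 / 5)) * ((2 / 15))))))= 448125 / 196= 2286.35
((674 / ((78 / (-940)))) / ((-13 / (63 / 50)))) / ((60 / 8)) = 443492 / 4225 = 104.97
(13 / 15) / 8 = 13 / 120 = 0.11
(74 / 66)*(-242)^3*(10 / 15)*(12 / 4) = -95342192 / 3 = -31780730.67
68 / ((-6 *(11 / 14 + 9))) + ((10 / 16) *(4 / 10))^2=-7205 / 6576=-1.10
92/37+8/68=1638/629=2.60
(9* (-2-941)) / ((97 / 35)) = -297045 / 97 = -3062.32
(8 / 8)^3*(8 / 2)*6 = 24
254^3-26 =16387038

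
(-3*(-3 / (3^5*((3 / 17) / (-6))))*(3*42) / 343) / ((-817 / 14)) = 136 / 17157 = 0.01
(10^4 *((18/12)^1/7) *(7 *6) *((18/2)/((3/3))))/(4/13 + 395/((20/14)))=7020000/2399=2926.22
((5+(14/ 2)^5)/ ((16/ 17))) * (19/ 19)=71451/ 4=17862.75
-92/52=-23/13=-1.77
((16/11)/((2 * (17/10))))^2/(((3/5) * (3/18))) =64000/34969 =1.83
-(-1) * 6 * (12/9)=8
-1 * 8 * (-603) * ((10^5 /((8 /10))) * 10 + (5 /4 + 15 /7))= 42210114570 /7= 6030016367.14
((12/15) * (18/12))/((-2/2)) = -6/5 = -1.20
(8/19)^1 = 8/19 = 0.42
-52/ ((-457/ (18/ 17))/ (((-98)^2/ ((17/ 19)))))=170797536/ 132073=1293.21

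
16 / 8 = 2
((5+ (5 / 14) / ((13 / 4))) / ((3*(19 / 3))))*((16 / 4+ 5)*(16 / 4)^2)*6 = 232.37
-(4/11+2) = -26/11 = -2.36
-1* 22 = -22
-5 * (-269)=1345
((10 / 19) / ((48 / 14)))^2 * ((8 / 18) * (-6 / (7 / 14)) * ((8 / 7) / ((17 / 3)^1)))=-1400 / 55233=-0.03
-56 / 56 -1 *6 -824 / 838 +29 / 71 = -225344 / 29749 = -7.57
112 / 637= 16 / 91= 0.18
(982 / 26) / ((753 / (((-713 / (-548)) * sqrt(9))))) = 350083 / 1788124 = 0.20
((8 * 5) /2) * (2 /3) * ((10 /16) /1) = 25 /3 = 8.33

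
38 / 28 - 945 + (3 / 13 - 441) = -251963 / 182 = -1384.41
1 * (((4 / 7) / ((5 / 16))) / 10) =32 / 175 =0.18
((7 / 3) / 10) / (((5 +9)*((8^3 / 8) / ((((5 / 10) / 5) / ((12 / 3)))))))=1 / 153600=0.00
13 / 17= 0.76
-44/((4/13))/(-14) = 143/14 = 10.21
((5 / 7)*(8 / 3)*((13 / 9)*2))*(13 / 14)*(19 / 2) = 48.54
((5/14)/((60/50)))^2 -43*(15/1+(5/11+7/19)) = -1003239631/1474704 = -680.30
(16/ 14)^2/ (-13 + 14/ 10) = -160/ 1421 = -0.11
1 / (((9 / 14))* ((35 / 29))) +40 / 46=2234 / 1035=2.16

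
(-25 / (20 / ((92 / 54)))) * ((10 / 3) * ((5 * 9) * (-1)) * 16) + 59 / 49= 2254531 / 441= 5112.32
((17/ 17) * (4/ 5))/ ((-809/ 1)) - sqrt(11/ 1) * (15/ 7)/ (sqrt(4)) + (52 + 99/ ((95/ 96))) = 2337024/ 15371 - 15 * sqrt(11)/ 14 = 148.49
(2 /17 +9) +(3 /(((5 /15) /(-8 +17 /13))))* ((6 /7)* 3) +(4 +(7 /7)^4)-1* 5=-225493 /1547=-145.76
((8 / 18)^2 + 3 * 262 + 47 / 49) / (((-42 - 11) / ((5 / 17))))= -15621125 / 3576069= -4.37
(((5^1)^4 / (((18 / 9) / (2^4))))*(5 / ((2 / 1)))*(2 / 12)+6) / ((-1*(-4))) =1567 / 3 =522.33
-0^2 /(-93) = 0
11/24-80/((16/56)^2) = -23509/24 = -979.54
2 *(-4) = -8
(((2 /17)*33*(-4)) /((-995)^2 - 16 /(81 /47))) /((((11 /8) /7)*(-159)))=36288 /72252336973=0.00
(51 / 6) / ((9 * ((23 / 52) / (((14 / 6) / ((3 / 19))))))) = 31.55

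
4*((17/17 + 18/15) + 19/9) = 776/45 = 17.24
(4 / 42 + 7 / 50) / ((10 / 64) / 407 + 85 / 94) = 3978832 / 15301125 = 0.26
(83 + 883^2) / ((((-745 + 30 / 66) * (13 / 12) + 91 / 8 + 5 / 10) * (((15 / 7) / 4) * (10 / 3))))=-960679104 / 1748375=-549.47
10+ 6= 16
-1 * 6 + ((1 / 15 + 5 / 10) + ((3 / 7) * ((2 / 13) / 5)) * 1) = -14797 / 2730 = -5.42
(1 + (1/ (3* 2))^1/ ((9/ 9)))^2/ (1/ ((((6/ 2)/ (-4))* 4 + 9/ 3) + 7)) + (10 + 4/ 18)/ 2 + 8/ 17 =15.11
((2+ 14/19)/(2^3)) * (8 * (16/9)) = 832/171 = 4.87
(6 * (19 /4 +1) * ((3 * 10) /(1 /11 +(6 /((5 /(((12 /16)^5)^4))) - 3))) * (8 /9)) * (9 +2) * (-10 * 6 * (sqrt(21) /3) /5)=1223976344040243200 * sqrt(21) /87845866336847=63850.06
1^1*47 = 47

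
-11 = -11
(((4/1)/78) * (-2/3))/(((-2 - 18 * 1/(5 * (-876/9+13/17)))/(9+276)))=2339375/471237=4.96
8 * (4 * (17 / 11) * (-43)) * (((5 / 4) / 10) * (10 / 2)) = -1329.09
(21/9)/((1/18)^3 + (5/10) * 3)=13608/8749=1.56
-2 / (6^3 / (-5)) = 5 / 108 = 0.05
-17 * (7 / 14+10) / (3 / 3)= -357 / 2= -178.50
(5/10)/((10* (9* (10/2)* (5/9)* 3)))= 1/1500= 0.00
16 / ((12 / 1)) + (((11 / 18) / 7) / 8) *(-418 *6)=-729 / 28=-26.04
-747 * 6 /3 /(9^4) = -166 /729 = -0.23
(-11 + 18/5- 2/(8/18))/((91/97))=-1649/130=-12.68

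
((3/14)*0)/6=0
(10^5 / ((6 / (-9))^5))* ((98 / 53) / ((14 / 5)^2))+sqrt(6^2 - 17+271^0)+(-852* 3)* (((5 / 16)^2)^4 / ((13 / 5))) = -132498129506484375 / 739808116736+2* sqrt(5) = -179093.49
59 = 59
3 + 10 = 13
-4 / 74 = -0.05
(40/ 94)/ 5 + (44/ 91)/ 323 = 119640/ 1381471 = 0.09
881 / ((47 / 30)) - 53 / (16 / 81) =221109 / 752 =294.03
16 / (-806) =-0.02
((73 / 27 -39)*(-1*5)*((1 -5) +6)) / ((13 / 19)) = 186200 / 351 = 530.48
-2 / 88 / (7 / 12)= -3 / 77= -0.04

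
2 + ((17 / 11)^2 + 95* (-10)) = -114419 / 121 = -945.61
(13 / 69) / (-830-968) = -13 / 124062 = -0.00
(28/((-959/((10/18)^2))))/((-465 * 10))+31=31992653/1032021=31.00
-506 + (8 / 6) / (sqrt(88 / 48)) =-506 + 4*sqrt(66) / 33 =-505.02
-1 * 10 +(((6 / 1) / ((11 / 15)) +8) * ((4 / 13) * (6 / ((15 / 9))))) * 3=31298 / 715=43.77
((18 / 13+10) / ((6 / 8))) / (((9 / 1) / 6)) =1184 / 117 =10.12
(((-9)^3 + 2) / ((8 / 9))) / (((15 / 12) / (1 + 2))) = -19629 / 10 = -1962.90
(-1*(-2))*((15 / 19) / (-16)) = -15 / 152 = -0.10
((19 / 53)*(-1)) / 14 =-19 / 742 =-0.03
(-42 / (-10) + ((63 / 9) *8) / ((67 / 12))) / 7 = 2.03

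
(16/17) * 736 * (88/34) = 518144/289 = 1792.89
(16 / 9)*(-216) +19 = -365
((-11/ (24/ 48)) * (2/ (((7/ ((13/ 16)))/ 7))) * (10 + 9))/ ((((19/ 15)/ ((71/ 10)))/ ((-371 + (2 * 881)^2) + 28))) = -94553904159/ 8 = -11819238019.88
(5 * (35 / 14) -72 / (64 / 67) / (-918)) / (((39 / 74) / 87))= 11016491 / 5304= 2077.02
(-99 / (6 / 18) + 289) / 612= -2 / 153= -0.01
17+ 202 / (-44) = 273 / 22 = 12.41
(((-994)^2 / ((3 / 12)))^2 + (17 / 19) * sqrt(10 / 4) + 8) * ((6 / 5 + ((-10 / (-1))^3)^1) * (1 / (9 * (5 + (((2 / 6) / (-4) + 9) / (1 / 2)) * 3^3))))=3571585138148.11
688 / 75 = 9.17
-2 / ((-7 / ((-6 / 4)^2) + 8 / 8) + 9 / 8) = 144 / 71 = 2.03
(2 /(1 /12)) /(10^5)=3 /12500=0.00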